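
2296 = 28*82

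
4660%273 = 19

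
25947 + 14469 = 40416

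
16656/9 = 1850 + 2/3  =  1850.67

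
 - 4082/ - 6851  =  314/527 = 0.60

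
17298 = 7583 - -9715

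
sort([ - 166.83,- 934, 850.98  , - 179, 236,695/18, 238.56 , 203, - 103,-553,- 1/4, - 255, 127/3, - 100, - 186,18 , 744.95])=[-934, - 553 , - 255, - 186 ,-179 ,-166.83,-103, - 100 , - 1/4,18,695/18  ,  127/3 , 203, 236,238.56,744.95, 850.98]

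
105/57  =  35/19 = 1.84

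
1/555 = 1/555 = 0.00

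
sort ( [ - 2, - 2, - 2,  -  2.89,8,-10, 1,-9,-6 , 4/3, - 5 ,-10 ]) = [-10, - 10 , - 9,- 6,- 5,  -  2.89 ,-2, - 2, - 2, 1,4/3, 8]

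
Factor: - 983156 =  - 2^2*245789^1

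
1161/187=6 + 39/187 =6.21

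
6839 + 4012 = 10851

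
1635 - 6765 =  - 5130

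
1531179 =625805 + 905374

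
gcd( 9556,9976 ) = 4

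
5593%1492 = 1117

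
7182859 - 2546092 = 4636767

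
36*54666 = 1967976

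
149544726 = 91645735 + 57898991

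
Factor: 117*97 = 11349= 3^2*13^1*97^1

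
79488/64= 1242= 1242.00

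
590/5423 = 590/5423 = 0.11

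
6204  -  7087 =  - 883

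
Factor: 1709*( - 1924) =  - 3288116 = - 2^2*13^1*37^1*1709^1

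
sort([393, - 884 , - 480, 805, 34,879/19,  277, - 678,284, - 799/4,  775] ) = [ - 884, - 678, - 480, - 799/4, 34,879/19,277,284,393,775,805 ] 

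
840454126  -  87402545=753051581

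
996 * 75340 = 75038640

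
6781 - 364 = 6417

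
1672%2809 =1672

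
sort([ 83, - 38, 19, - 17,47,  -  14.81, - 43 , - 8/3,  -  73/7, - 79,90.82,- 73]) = [-79, - 73, - 43, - 38, - 17,- 14.81,-73/7, - 8/3,19,47,83, 90.82 ]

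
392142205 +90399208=482541413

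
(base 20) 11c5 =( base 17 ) 1cf9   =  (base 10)8645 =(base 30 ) 9i5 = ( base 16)21c5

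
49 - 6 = 43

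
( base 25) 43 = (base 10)103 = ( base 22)4F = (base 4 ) 1213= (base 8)147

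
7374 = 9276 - 1902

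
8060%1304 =236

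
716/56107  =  716/56107=0.01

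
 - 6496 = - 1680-4816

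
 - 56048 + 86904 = 30856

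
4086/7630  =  2043/3815 = 0.54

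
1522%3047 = 1522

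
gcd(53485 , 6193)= 563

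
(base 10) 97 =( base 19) 52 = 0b1100001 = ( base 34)2t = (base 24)41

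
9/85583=9/85583 = 0.00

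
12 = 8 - -4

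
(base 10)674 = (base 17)25b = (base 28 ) o2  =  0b1010100010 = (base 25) 11o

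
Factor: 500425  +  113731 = 614156 =2^2*19^1*8081^1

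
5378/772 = 2689/386 = 6.97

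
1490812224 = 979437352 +511374872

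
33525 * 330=11063250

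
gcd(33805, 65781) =1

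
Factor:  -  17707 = - 17707^1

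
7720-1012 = 6708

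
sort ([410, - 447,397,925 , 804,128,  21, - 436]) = [ - 447, - 436,21,  128, 397,410,804,925 ]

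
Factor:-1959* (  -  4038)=2^1*3^2*  653^1*673^1= 7910442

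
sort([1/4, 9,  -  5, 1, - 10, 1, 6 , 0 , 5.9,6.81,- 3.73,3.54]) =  [- 10, - 5,-3.73,0, 1/4,1, 1,3.54, 5.9,6,6.81, 9 ]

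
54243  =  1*54243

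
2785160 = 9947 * 280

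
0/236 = 0=   0.00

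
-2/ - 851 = 2/851  =  0.00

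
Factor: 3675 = 3^1*5^2*7^2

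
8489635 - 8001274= 488361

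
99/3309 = 33/1103= 0.03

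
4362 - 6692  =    -  2330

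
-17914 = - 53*338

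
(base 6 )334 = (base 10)130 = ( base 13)A0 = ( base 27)4m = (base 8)202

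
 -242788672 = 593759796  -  836548468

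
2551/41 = 62 + 9/41 = 62.22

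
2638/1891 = 2638/1891 = 1.40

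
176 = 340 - 164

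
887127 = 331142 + 555985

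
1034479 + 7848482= 8882961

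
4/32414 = 2/16207= 0.00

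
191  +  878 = 1069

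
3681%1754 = 173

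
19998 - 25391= - 5393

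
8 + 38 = 46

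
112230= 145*774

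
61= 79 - 18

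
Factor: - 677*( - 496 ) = 335792 = 2^4*31^1*677^1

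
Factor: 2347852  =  2^2*13^1*163^1*277^1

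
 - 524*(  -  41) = 21484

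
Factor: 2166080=2^6*5^1*7^1*967^1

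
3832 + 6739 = 10571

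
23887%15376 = 8511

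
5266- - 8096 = 13362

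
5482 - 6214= - 732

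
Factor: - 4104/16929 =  - 2^3*3^( - 1)*11^( - 1 )= -  8/33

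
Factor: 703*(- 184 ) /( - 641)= 2^3*19^1 * 23^1 * 37^1*641^( - 1) = 129352/641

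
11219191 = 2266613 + 8952578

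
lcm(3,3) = 3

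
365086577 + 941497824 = 1306584401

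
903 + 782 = 1685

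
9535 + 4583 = 14118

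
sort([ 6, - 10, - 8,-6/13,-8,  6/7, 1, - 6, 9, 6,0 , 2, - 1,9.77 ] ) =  [-10 , - 8,-8, - 6, - 1, - 6/13 , 0, 6/7, 1 , 2 , 6 , 6, 9,9.77]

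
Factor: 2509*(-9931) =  - 24916879  =  - 13^1*193^1*9931^1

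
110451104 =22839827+87611277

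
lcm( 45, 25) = 225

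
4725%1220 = 1065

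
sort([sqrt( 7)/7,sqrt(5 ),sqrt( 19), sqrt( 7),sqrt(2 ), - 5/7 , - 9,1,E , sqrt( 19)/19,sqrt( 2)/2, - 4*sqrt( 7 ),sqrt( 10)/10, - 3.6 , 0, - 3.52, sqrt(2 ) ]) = [ - 4* sqrt ( 7) , - 9, - 3.6, - 3.52,- 5/7,0, sqrt( 19 )/19,  sqrt( 10 ) /10 , sqrt( 7 ) /7,sqrt(2 ) /2,1,sqrt( 2) , sqrt(2),sqrt(5), sqrt( 7) , E,sqrt( 19) ]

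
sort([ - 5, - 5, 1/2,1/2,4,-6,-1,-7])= [-7, - 6,-5, - 5, - 1, 1/2,  1/2,  4] 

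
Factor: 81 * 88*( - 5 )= - 35640 = - 2^3*3^4*5^1*11^1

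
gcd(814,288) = 2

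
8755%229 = 53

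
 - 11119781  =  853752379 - 864872160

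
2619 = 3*873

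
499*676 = 337324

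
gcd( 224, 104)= 8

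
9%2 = 1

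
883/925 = 883/925=0.95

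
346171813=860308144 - 514136331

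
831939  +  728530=1560469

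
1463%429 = 176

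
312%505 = 312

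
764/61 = 12 + 32/61 =12.52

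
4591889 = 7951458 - 3359569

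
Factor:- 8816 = - 2^4*19^1 * 29^1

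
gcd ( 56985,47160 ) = 1965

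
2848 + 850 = 3698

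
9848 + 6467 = 16315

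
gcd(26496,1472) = 1472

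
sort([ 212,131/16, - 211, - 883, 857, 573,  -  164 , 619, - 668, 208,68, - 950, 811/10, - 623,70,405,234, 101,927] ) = [ - 950,- 883, - 668 , - 623, - 211 ,  -  164, 131/16, 68, 70, 811/10,  101,  208,  212, 234, 405,573, 619, 857, 927 ]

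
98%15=8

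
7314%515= 104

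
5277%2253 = 771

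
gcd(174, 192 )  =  6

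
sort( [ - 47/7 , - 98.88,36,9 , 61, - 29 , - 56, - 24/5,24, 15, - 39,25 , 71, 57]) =[ - 98.88, - 56, - 39 , - 29, - 47/7, - 24/5, 9,15, 24,25, 36 , 57, 61 , 71]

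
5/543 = 5/543=0.01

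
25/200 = 1/8 = 0.12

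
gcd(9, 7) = 1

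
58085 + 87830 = 145915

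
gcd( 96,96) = 96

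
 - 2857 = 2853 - 5710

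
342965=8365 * 41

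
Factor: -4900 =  -2^2*5^2 * 7^2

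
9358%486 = 124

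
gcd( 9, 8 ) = 1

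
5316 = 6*886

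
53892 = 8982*6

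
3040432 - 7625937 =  - 4585505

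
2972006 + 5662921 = 8634927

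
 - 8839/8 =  - 1105 + 1/8=   - 1104.88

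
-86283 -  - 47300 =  -38983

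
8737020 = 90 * 97078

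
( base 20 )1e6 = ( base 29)nj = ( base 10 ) 686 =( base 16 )2ae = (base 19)1h2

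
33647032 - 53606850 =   -  19959818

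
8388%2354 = 1326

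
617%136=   73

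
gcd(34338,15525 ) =3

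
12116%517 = 225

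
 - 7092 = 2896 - 9988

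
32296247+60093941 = 92390188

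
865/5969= 865/5969 = 0.14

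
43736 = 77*568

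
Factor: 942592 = 2^9*7^1*263^1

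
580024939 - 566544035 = 13480904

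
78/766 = 39/383 =0.10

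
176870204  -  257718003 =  -80847799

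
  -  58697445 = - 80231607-- 21534162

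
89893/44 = 2043+1/44 = 2043.02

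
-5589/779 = -5589/779= -7.17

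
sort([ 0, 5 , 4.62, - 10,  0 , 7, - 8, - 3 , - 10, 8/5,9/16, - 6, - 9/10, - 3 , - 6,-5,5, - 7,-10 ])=[ - 10, - 10, - 10, - 8,-7, - 6, - 6, - 5, -3, - 3 , - 9/10, 0,0,9/16,8/5, 4.62 , 5,5 , 7 ] 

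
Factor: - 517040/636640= - 2^( - 1 )*173^ ( - 1)*281^1 = - 281/346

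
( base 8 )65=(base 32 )1l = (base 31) 1m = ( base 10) 53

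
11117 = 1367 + 9750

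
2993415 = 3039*985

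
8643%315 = 138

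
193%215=193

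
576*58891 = 33921216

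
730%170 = 50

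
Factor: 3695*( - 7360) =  - 27195200 = -2^6*5^2*23^1 *739^1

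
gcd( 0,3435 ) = 3435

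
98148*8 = 785184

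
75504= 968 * 78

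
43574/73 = 596+ 66/73=596.90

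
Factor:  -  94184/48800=  -  193/100 = -  2^(  -  2)*5^( - 2) *193^1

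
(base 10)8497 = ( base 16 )2131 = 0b10000100110001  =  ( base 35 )6wr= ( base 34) 7BV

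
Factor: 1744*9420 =2^6*3^1*5^1*109^1*157^1 = 16428480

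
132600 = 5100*26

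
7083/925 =7 + 608/925 = 7.66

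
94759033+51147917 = 145906950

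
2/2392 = 1/1196 = 0.00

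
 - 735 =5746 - 6481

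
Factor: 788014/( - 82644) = -2^ ( - 1)*3^(  -  1)*71^( - 1)*97^( - 1)*394007^1 =- 394007/41322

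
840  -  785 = 55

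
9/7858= 9/7858 = 0.00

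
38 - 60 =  -22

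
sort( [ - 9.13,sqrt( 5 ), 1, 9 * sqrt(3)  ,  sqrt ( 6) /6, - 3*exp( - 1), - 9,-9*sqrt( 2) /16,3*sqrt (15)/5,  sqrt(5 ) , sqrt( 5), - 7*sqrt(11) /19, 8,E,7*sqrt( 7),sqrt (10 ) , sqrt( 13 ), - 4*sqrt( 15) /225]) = [ - 9.13, - 9, - 7*sqrt( 11)/19,-3*exp( - 1) , -9*sqrt(2) /16, - 4*sqrt( 15)/225,sqrt( 6)/6, 1, sqrt (5 ),sqrt( 5 ), sqrt( 5) , 3*sqrt(15)/5,E, sqrt( 10),sqrt( 13 ), 8 , 9*sqrt (3 ), 7*sqrt( 7 )] 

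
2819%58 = 35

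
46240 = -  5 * ( - 9248) 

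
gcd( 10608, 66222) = 78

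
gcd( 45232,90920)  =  8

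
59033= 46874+12159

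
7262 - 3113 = 4149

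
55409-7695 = 47714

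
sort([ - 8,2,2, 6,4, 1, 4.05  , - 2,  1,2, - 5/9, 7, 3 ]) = [ - 8, - 2, - 5/9,1, 1,  2 , 2, 2,  3, 4,  4.05,6 , 7]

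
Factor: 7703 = 7703^1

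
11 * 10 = 110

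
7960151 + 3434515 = 11394666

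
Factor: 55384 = 2^3*7^1*23^1*43^1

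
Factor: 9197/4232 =2^(-3 ) *17^1*23^( - 2 ) * 541^1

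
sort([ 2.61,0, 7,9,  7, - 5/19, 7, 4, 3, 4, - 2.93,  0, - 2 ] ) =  [ - 2.93,-2, - 5/19, 0, 0, 2.61,  3,4,  4, 7, 7, 7,9]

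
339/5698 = 339/5698 = 0.06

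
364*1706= 620984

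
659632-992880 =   -  333248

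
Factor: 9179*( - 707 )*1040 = - 6749135120 = - 2^4*5^1*7^1 * 13^1* 67^1* 101^1*137^1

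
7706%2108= 1382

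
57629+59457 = 117086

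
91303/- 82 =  - 1114  +  45/82= - 1113.45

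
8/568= 1/71  =  0.01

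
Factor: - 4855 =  - 5^1*971^1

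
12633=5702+6931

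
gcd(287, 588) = 7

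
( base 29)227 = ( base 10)1747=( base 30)1s7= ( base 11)1349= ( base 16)6d3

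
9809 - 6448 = 3361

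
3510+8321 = 11831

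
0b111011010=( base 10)474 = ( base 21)11C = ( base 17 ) 1af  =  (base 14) 25c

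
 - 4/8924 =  - 1 + 2230/2231 = - 0.00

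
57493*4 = 229972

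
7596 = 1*7596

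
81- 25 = 56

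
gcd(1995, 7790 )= 95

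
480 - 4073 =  - 3593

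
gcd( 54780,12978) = 6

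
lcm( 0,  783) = 0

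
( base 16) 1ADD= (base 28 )8lh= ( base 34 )5W9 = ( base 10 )6877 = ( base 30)7j7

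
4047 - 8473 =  - 4426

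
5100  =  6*850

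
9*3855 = 34695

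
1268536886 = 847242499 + 421294387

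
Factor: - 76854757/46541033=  - 7^(- 1 ) * 11^(-1 ) * 59^1*79^(- 1) * 379^1* 491^1* 1093^( - 1)= - 10979251/6648719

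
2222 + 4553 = 6775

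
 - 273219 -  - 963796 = 690577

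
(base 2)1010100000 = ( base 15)2ec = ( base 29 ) N5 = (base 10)672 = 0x2a0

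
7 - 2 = 5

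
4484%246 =56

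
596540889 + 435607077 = 1032147966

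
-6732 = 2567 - 9299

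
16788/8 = 2098 + 1/2= 2098.50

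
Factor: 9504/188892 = 8/159 = 2^3*3^(- 1)*53^( - 1)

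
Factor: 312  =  2^3*3^1*13^1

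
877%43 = 17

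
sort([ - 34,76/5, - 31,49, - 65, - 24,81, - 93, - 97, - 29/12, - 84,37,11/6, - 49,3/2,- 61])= [ -97, - 93,  -  84, - 65, - 61, - 49,-34, -31, - 24, - 29/12,3/2,11/6,  76/5,37, 49,81]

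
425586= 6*70931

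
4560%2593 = 1967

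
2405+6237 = 8642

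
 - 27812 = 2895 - 30707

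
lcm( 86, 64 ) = 2752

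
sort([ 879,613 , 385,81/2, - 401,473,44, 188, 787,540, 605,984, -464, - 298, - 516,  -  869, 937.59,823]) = [ - 869, - 516, -464, - 401, - 298,81/2,  44,188,385, 473,540,605,613 , 787,823,879 , 937.59,984]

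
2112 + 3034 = 5146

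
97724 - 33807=63917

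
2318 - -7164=9482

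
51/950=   51/950=0.05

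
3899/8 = 487 + 3/8  =  487.38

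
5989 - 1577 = 4412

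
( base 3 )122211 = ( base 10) 481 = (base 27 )hm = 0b111100001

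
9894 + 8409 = 18303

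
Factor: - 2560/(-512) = 5^1=5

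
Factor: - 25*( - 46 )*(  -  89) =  - 102350 = - 2^1*5^2*23^1*89^1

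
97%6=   1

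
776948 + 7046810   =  7823758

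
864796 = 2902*298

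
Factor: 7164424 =2^3*895553^1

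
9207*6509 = 59928363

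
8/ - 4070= - 4/2035 = - 0.00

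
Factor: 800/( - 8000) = - 1/10 = - 2^( - 1)*5^(-1)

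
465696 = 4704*99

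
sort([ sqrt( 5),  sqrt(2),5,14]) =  [sqrt ( 2),sqrt( 5 ), 5,14] 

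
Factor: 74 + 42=116=2^2*29^1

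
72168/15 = 24056/5=4811.20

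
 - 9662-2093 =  - 11755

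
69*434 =29946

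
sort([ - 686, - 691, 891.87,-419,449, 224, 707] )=[-691, - 686, - 419, 224, 449, 707,891.87 ] 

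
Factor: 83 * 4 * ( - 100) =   -  33200  =  - 2^4*5^2 * 83^1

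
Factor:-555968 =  - 2^6*7^1*17^1*73^1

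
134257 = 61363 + 72894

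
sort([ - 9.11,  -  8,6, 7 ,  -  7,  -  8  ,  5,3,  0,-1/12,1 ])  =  [- 9.11,  -  8, - 8,-7, - 1/12, 0,1 , 3, 5, 6,  7 ] 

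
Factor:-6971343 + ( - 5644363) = - 12615706  =  -2^1 * 71^1*88843^1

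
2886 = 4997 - 2111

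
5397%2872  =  2525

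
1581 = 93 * 17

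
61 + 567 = 628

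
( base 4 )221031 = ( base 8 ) 5115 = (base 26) 3nb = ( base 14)D65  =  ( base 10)2637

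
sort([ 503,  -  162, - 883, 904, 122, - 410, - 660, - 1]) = [ - 883, - 660,-410, - 162, - 1, 122, 503, 904 ] 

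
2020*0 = 0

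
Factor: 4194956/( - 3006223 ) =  -2^2 * 11^( - 1 )*41^1*67^(- 1 )*4079^( - 1)*25579^1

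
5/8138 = 5/8138 = 0.00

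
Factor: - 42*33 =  - 2^1*3^2 * 7^1 * 11^1=-1386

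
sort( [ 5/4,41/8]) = [5/4,41/8 ]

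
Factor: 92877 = 3^1*83^1*373^1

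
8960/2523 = 8960/2523 = 3.55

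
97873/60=1631 + 13/60 = 1631.22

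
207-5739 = -5532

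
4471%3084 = 1387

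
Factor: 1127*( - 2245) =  - 5^1* 7^2 * 23^1*449^1= -  2530115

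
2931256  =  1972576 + 958680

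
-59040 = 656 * ( - 90)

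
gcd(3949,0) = 3949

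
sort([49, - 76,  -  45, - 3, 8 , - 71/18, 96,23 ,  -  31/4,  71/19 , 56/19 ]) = [-76, - 45 , - 31/4, - 71/18, - 3,56/19, 71/19, 8, 23, 49, 96] 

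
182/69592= 91/34796 = 0.00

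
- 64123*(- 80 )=5129840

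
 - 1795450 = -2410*745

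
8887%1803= 1675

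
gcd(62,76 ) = 2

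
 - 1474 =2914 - 4388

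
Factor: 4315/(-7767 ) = -5/9 = - 3^( - 2 )*5^1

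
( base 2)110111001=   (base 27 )G9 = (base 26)gp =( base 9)540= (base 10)441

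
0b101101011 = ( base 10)363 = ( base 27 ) dc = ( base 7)1026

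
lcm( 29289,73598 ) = 2870322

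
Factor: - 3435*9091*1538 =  - 48028025730 = - 2^1*3^1  *  5^1*229^1 *769^1*9091^1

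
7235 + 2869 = 10104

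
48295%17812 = 12671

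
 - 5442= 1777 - 7219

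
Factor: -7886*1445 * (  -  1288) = 2^4 * 5^1*7^1  *  17^2* 23^1*3943^1= 14677107760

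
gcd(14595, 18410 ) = 35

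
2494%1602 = 892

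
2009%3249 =2009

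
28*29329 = 821212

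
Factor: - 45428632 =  - 2^3*53^1 * 307^1*349^1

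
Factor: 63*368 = 2^4*3^2*7^1*23^1 = 23184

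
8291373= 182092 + 8109281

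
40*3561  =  142440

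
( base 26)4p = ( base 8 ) 201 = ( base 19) 6F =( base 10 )129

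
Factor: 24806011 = 1429^1*17359^1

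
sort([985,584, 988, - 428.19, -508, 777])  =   [ - 508, - 428.19,584, 777, 985,  988 ]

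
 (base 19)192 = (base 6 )2250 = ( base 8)1026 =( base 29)ic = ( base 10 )534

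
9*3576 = 32184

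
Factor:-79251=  -3^1 * 26417^1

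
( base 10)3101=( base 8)6035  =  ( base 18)9a5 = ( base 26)4F7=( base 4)300131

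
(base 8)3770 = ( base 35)1NA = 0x7f8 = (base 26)30c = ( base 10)2040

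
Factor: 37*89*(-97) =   -  37^1*89^1*97^1 =- 319421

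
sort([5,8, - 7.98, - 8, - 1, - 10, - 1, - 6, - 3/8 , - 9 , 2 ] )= [  -  10,-9, - 8, - 7.98, - 6 ,-1, - 1 , - 3/8, 2 , 5, 8]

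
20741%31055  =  20741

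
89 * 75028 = 6677492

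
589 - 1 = 588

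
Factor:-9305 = - 5^1 * 1861^1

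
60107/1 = 60107 = 60107.00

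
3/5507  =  3/5507=0.00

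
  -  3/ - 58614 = 1/19538 = 0.00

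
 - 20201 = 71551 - 91752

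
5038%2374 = 290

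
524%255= 14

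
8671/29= 299=299.00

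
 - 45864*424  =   - 19446336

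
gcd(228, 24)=12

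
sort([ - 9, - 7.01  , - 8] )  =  [ - 9, - 8, - 7.01] 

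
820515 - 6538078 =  - 5717563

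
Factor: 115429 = 115429^1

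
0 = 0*919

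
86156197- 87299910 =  - 1143713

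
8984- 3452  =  5532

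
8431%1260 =871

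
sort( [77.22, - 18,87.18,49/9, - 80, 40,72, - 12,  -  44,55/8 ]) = [ - 80, - 44, - 18, - 12, 49/9,55/8,40, 72,77.22,87.18]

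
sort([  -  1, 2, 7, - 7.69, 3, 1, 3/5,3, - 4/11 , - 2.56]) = [-7.69, - 2.56, - 1 ,-4/11, 3/5,1, 2, 3, 3, 7 ] 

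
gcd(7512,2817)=939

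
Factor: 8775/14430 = 2^( - 1 )*3^2*5^1*37^(-1) = 45/74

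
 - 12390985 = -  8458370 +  - 3932615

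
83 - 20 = 63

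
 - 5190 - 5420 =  - 10610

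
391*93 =36363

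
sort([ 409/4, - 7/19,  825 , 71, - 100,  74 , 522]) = [ - 100, - 7/19, 71 , 74,409/4,522, 825] 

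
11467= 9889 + 1578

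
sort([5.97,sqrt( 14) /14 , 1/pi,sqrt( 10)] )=[sqrt( 14)/14,1/pi,sqrt(10 ),5.97] 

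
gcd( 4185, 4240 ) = 5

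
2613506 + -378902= 2234604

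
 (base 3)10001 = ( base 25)37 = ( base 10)82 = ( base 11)75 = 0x52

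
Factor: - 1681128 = -2^3*3^3*43^1*181^1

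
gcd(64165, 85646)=1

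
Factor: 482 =2^1*241^1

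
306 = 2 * 153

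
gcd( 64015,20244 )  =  7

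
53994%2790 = 984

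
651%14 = 7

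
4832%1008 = 800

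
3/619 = 3/619= 0.00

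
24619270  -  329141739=  -  304522469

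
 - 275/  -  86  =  275/86 = 3.20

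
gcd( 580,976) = 4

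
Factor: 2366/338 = 7^1  =  7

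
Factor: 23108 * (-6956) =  - 160739248 = -2^4 *37^1*47^1*53^1*109^1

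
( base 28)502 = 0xF52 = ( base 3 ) 12101021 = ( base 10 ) 3922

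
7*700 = 4900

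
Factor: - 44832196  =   - 2^2* 17^1 * 601^1* 1097^1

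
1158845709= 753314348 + 405531361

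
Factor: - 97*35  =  -5^1*7^1*97^1 = - 3395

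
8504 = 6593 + 1911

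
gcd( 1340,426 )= 2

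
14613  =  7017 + 7596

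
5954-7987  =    -  2033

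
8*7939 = 63512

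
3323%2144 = 1179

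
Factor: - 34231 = -34231^1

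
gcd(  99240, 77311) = 1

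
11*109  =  1199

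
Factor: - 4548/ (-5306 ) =2^1 *3^1*7^(-1)   =  6/7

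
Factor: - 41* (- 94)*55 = 211970   =  2^1 * 5^1 *11^1 *41^1 * 47^1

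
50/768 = 25/384 = 0.07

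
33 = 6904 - 6871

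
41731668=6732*6199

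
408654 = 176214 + 232440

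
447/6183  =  149/2061 = 0.07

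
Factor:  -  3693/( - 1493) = 3^1  *1231^1*1493^( - 1 )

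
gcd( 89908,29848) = 364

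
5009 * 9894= 49559046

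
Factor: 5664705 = 3^1 * 5^1 * 241^1 * 1567^1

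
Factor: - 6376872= - 2^3*3^1 * 265703^1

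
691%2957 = 691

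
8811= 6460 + 2351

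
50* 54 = 2700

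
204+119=323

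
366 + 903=1269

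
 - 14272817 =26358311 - 40631128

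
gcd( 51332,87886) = 2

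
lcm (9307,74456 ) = 74456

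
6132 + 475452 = 481584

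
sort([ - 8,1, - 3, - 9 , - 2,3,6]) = [ - 9, - 8 , - 3, - 2, 1,  3, 6 ] 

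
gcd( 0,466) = 466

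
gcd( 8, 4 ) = 4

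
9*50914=458226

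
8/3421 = 8/3421 = 0.00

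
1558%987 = 571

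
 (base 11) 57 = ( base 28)26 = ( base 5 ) 222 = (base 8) 76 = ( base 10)62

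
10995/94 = 10995/94 = 116.97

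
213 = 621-408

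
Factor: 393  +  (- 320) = 73^1 = 73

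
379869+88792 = 468661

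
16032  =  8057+7975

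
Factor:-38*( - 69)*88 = 230736 = 2^4*3^1*11^1*19^1* 23^1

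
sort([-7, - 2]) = [ - 7,-2 ] 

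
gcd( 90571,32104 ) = 1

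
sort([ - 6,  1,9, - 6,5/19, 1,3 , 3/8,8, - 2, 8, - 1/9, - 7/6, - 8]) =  [ - 8, - 6,-6,- 2, - 7/6, - 1/9,5/19,3/8,1,1,  3, 8,8 , 9 ] 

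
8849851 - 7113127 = 1736724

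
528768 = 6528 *81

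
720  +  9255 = 9975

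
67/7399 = 67/7399 = 0.01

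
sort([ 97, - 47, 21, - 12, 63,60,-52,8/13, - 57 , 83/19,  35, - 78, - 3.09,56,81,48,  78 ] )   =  [  -  78, - 57 , - 52, - 47, - 12, - 3.09, 8/13,83/19,21, 35,48,56, 60,63,78,81  ,  97 ] 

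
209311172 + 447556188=656867360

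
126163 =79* 1597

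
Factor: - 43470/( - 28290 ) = 3^2*7^1 * 41^( - 1) = 63/41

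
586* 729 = 427194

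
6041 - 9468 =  - 3427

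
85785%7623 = 1932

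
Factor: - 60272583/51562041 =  - 20090861/17187347 = - 7^1*41^1*3121^( - 1) * 5507^ ( - 1 )*70003^1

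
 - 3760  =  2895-6655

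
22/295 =22/295 = 0.07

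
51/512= 51/512=0.10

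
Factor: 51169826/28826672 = 25584913/14413336 = 2^( - 3 )*7^( - 1)*257381^( - 1 )*25584913^1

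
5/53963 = 5/53963 = 0.00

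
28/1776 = 7/444 = 0.02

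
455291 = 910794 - 455503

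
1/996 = 1/996 = 0.00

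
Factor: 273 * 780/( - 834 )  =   - 35490/139 =- 2^1*3^1*5^1*7^1 * 13^2 * 139^( - 1 )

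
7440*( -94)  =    -  699360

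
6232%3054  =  124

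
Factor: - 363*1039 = - 3^1*11^2*1039^1 = -377157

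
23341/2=23341/2 = 11670.50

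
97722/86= 1136 + 13/43 = 1136.30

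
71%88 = 71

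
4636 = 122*38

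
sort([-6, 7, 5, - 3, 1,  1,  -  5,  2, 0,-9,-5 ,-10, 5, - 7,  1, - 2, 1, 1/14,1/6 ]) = [ - 10, - 9, - 7,-6,-5,-5 , - 3, - 2,0, 1/14, 1/6,1, 1,  1,1,  2,  5, 5,7]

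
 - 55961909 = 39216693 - 95178602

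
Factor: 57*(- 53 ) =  - 3^1* 19^1*53^1 =- 3021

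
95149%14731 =6763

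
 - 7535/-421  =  7535/421= 17.90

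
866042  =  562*1541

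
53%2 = 1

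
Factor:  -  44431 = - 157^1*283^1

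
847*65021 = 55072787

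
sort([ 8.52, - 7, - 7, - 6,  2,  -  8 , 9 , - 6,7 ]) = [ - 8, - 7, - 7, - 6, - 6, 2, 7,8.52, 9]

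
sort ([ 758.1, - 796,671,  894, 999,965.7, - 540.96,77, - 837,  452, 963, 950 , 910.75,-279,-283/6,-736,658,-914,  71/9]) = [-914,-837,-796,-736,-540.96,-279, - 283/6,71/9,77  ,  452,658, 671 , 758.1,894,910.75,950 , 963,965.7,999]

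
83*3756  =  311748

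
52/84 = 13/21 = 0.62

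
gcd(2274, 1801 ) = 1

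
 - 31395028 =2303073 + -33698101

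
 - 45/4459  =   - 1 + 4414/4459 = - 0.01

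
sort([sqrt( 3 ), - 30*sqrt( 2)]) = [ - 30*sqrt( 2 ) , sqrt( 3)] 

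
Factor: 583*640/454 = 2^6 * 5^1*11^1*53^1*227^ ( - 1 ) = 186560/227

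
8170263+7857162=16027425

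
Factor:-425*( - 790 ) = 2^1*5^3*17^1*79^1 = 335750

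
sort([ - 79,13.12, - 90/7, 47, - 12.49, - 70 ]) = [ - 79, - 70,-90/7,-12.49, 13.12, 47]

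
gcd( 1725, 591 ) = 3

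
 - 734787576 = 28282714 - 763070290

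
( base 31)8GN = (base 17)1b6d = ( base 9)12228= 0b10000000001111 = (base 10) 8207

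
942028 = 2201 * 428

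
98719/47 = 98719/47 = 2100.40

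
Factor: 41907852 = 2^2 * 3^2*7^1 * 166301^1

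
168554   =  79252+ 89302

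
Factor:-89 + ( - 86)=  -  5^2*7^1=- 175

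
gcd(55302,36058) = 2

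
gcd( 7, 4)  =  1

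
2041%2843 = 2041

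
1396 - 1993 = - 597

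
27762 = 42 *661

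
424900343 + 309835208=734735551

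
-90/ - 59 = 1+31/59=1.53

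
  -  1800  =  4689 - 6489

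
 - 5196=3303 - 8499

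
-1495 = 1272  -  2767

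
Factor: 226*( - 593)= - 134018 = -2^1*113^1*593^1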